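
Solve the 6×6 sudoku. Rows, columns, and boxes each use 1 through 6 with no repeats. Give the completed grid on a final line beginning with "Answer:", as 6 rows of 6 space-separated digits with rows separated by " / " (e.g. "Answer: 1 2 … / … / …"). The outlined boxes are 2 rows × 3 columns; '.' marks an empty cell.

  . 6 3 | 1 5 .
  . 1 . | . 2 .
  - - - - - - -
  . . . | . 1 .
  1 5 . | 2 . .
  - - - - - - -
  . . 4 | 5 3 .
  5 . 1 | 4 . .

Step 1. [r3c1∈{2,3,4,6}] across col 1, 3 lands solely at r3c1. So r3c1=3.
Step 2. [r3c4∈{6}] only 6 remains possible at r3c4. So r3c4=6.
Step 3. [r2c6∈{3,4,6}] row 2 places 6 nowhere but r2c6. So r2c6=6.
Step 4. [r5c2∈{2}] r5c2 is down to just 2. So r5c2=2.
Step 5. [r1c6∈{4}] r1c6's peers cover all but 4. So r1c6=4.
Step 6. [r5c1∈{6}] r5c1's peers cover all but 6. So r5c1=6.
Step 7. [r4c3∈{6}] r4c3 is down to just 6 ⇒ r4c3=6.
Step 8. [r3c2∈{4}] r3c2 has the single candidate 4, so r3c2=4.
Step 9. [r6c5∈{6}] only 6 remains possible at r6c5, so r6c5=6.
Step 10. [r4c5∈{4}] r4c5 has the single candidate 4. So r4c5=4.
Step 11. [r6c6∈{2}] nothing but 2 survives at r6c6 ⇒ r6c6=2.
Step 12. [r6c2∈{3}] r6c2 has the single candidate 3 ⇒ r6c2=3.
Step 13. [r3c3∈{2}] r3c3 has the single candidate 2 ⇒ r3c3=2.
Step 14. [r2c3∈{5}] r2c3's peers cover all but 5 ⇒ r2c3=5.
Step 15. [r2c4∈{3}] r2c4 is down to just 3, so r2c4=3.
Step 16. [r3c6∈{5}] only 5 remains possible at r3c6. So r3c6=5.
Step 17. [r4c6∈{3}] r4c6's peers cover all but 3. So r4c6=3.
Step 18. [r1c1∈{2}] only 2 remains possible at r1c1 ⇒ r1c1=2.
Step 19. [r5c6∈{1}] nothing but 1 survives at r5c6. So r5c6=1.
Step 20. [r2c1∈{4}] nothing but 4 survives at r2c1. So r2c1=4.

Answer: 2 6 3 1 5 4 / 4 1 5 3 2 6 / 3 4 2 6 1 5 / 1 5 6 2 4 3 / 6 2 4 5 3 1 / 5 3 1 4 6 2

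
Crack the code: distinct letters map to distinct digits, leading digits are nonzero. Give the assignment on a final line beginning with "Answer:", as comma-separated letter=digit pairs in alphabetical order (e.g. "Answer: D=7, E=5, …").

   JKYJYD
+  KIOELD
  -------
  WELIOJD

Step 1. [col 1: D + D ≡ D (mod 10)] column 1 reads D+D+carry(0)=D with nothing yet; with all letters distinct, none taken yet, the only value for D is 0 ⇒ D=0.
Step 2. [col 2: Y + L ≡ J (mod 10)] J=3 is one option consistent with column 2 (Y + L ≡ J (mod 10), carry-in 0) — take it, so J=3.
Step 3. [col 2: Y + L ≡ J (mod 10)] Y=9 is one option consistent with column 2 (Y + L ≡ J (mod 10), carry-in 0) — take it, so Y=9.
Step 4. [W] adding two 6-digit numbers gives at most 6+1 digits, and here it does — W is that final carry and must be 1, so W=1.
Step 5. [col 2: Y + L ≡ J (mod 10)] from column 2 (Y=9, J=3, carry-in 0, digits 0,1,3,9 already taken and all letters distinct): L must equal 4. So L=4.
Step 6. [col 3: J + E ≡ O (mod 10)] several values work for E in column 3 (J + E ≡ O (mod 10), carry-in 1); try E=2, so E=2.
Step 7. [col 3: J + E ≡ O (mod 10)] from column 3 (J=3, E=2, carry-in 1, digits 0,1,2,3,4,9 already taken and all letters distinct): O must equal 6, so O=6.
Step 8. [col 4: Y + O ≡ I (mod 10)] column 4 reads Y+O+carry(0)=I with Y=9, O=6; with digits 0,1,2,3,4,6,9 already taken and all letters distinct, the only value for I is 5. So I=5.
Step 9. [col 5: K + I ≡ L (mod 10)] column 5: given I=5, L=4, carry-in 1, and digits 0,1,2,3,4,5,6,9 already taken and all letters distinct, K+I≡L (mod 10) forces K=8. So K=8.

Answer: D=0, E=2, I=5, J=3, K=8, L=4, O=6, W=1, Y=9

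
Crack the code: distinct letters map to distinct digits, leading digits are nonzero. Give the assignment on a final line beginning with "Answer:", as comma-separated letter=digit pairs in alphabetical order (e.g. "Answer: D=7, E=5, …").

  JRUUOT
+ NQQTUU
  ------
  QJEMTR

Step 1. [col 1: T + U ≡ R (mod 10)] several values work for T in column 1 (T + U ≡ R (mod 10), carry-in 0); try T=2, so T=2.
Step 2. [col 1: T + U ≡ R (mod 10)] several values work for U in column 1 (T + U ≡ R (mod 10), carry-in 0); try U=4. So U=4.
Step 3. [col 1: T + U ≡ R (mod 10)] in column 1 we have T+U≡R with carry-in 0; given T=2, U=4 and digits 2,4 already taken and all letters distinct, that pins R to 6 ⇒ R=6.
Step 4. [col 2: O + U ≡ T (mod 10)] column 2 reads O+U+carry(0)=T with U=4, T=2; with digits 2,4,6 already taken and all letters distinct, the only value for O is 8. So O=8.
Step 5. [col 3: U + T ≡ M (mod 10)] in column 3 we have U+T≡M with carry-in 1; given U=4, T=2 and digits 2,4,6,8 already taken and all letters distinct, that pins M to 7. So M=7.
Step 6. [col 4: U + Q ≡ E (mod 10)] column 4 (U + Q ≡ E (mod 10), carry-in 0) doesn't pin Q yet; pick Q=5 and continue. So Q=5.
Step 7. [col 4: U + Q ≡ E (mod 10)] column 4 reads U+Q+carry(0)=E with U=4, Q=5; with digits 2,4,5,6,7,8 already taken and all letters distinct, the only value for E is 9, so E=9.
Step 8. [col 5: R + Q ≡ J (mod 10)] column 5: given R=6, Q=5, carry-in 0, and digits 2,4,5,6,7,8,9 already taken and all letters distinct, R+Q≡J (mod 10) forces J=1 ⇒ J=1.
Step 9. [col 6: J + N ≡ Q (mod 10)] column 6: given J=1, Q=5, carry-in 1, and digits 1,2,4,5,6,7,8,9 already taken and all letters distinct, J+N≡Q (mod 10) forces N=3 ⇒ N=3.

Answer: E=9, J=1, M=7, N=3, O=8, Q=5, R=6, T=2, U=4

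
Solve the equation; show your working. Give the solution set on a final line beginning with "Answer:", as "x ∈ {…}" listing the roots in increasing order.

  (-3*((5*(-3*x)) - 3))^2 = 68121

Step 1. [(-3*((5*(-3*x)) - 3))^2 = 68121] LHS squared, RHS 68121 ≥ 0: apply √ (±). So sqrt: -3*((5*(-3*x)) - 3) = 261 or -261.
Step 2. [-3*((5*(-3*x)) - 3) = 261 or -261] divide by the outer -3 ⇒ div: (5*(-3*x)) - 3 = -87 or 87.
Step 3. [(5*(-3*x)) - 3 = -87 or 87] -3 is outermost — add 3 both sides, so sub: 5*(-3*x) = -84 or 90.
Step 4. [5*(-3*x) = -84 or 90] LHS = 5·(…); ÷5 both sides. So div: -3*x = -84/5 or 18.
Step 5. [-3*x = -84/5 or 18] -3 out front; divide by -3 ⇒ div: x = 28/5 or -6.

Answer: x ∈ {-6, 28/5}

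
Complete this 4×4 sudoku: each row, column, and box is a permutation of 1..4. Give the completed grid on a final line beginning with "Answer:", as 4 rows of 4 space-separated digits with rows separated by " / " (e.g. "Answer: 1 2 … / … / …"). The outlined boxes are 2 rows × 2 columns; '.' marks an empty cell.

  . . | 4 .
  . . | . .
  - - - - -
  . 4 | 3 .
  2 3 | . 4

Step 1. [r2c3∈{1,2}] across col 3, 2 lands solely at r2c3. So r2c3=2.
Step 2. [r2c2∈{1}] r2c2 has the single candidate 1, so r2c2=1.
Step 3. [r1c4∈{1,3}] row 1 places 1 nowhere but r1c4, so r1c4=1.
Step 4. [r2c1∈{3,4}] in row 2, 4 fits only at r2c1 ⇒ r2c1=4.
Step 5. [r4c3∈{1}] only 1 remains possible at r4c3, so r4c3=1.
Step 6. [r2c4∈{3}] r2c4 is down to just 3 ⇒ r2c4=3.
Step 7. [r3c1∈{1}] r3c1's peers cover all but 1 ⇒ r3c1=1.
Step 8. [r3c4∈{2}] r3c4 has the single candidate 2. So r3c4=2.
Step 9. [r1c2∈{2}] r1c2's peers cover all but 2 ⇒ r1c2=2.
Step 10. [r1c1∈{3}] r1c1 has the single candidate 3, so r1c1=3.

Answer: 3 2 4 1 / 4 1 2 3 / 1 4 3 2 / 2 3 1 4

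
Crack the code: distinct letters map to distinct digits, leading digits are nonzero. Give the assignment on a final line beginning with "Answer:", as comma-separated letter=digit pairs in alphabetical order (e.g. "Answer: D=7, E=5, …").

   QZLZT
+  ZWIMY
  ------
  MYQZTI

Step 1. [M] M is the leading digit of a 6-digit sum of two 5-digit numbers; the final carry is exactly 1. So M=1.
Step 2. [col 1: T + Y ≡ I (mod 10)] column 1 (T + Y ≡ I (mod 10), carry-in 0) doesn't pin I yet; pick I=6 and continue, so I=6.
Step 3. [col 1: T + Y ≡ I (mod 10)] column 1 (T + Y ≡ I (mod 10), carry-in 0) doesn't pin T yet; pick T=4 and continue ⇒ T=4.
Step 4. [col 1: T + Y ≡ I (mod 10)] column 1: given T=4, I=6, carry-in 0, and digits 1,4,6 already taken and all letters distinct, T+Y≡I (mod 10) forces Y=2. So Y=2.
Step 5. [col 2: Z + M ≡ T (mod 10)] in column 2 we have Z+M≡T with carry-in 0; given M=1, T=4 and digits 1,2,4,6 already taken and all letters distinct, that pins Z to 3, so Z=3.
Step 6. [col 3: L + I ≡ Z (mod 10)] in column 3 we have L+I≡Z with carry-in 0; given I=6, Z=3 and digits 1,2,3,4,6 already taken and all letters distinct, that pins L to 7, so L=7.
Step 7. [col 4: Z + W ≡ Q (mod 10)] column 4 reads Z+W+carry(1)=Q with Z=3; with digits 1,2,3,4,6,7 already taken and all letters distinct, the only value for W is 5. So W=5.
Step 8. [col 4: Z + W ≡ Q (mod 10)] column 4 reads Z+W+carry(1)=Q with Z=3, W=5; with digits 1,2,3,4,5,6,7 already taken and all letters distinct, the only value for Q is 9 ⇒ Q=9.

Answer: I=6, L=7, M=1, Q=9, T=4, W=5, Y=2, Z=3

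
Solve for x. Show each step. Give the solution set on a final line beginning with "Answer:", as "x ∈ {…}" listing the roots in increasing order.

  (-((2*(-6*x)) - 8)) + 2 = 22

Step 1. [(-((2*(-6*x)) - 8)) + 2 = 22] 2 comes off first (subtract 2), so sub: -((2*(-6*x)) - 8) = 20.
Step 2. [-((2*(-6*x)) - 8) = 20] LHS negated; negate both sides, so neg: (2*(-6*x)) - 8 = -20.
Step 3. [(2*(-6*x)) - 8 = -20] 2 | LHS and 2 | -20: pull 2 out ⇒ factor: (-6*x) - 4 = -10.
Step 4. [(-6*x) - 4 = -10] peel the -4: add 4 from each side ⇒ sub: -6*x = -6.
Step 5. [-6*x = -6] leading coefficient -6: divide by -6. So div: x = 1.

Answer: x ∈ {1}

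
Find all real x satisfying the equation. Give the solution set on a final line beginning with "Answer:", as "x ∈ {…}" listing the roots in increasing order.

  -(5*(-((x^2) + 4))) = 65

Step 1. [-(5*(-((x^2) + 4))) = 65] leading − — multiply by −1 ⇒ neg: 5*(-((x^2) + 4)) = -65.
Step 2. [5*(-((x^2) + 4)) = -65] LHS = 5·(…); ÷5 both sides, so div: -((x^2) + 4) = -13.
Step 3. [-((x^2) + 4) = -13] LHS negated; negate both sides ⇒ neg: (x^2) + 4 = 13.
Step 4. [(x^2) + 4 = 13] the outer +4 inverts by subtracting 4 ⇒ sub: x^2 = 9.
Step 5. [x^2 = 9] LHS squared, RHS 9 ≥ 0: apply √ (±), so sqrt: x = 3 or -3.

Answer: x ∈ {-3, 3}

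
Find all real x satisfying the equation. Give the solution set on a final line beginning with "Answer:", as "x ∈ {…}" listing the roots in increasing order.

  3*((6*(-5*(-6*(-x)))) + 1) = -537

Step 1. [3*((6*(-5*(-6*(-x)))) + 1) = -537] 3 out front; divide by 3. So div: (6*(-5*(-6*(-x)))) + 1 = -179.
Step 2. [(6*(-5*(-6*(-x)))) + 1 = -179] 1 comes off first (subtract 1) ⇒ sub: 6*(-5*(-6*(-x))) = -180.
Step 3. [6*(-5*(-6*(-x))) = -180] LHS = 6·(…); ÷6 both sides ⇒ div: -5*(-6*(-x)) = -30.
Step 4. [-5*(-6*(-x)) = -30] LHS = -5·(…); ÷-5 both sides, so div: -6*(-x) = 6.
Step 5. [-6*(-x) = 6] -6 out front; divide by -6, so div: -x = -1.
Step 6. [-x = -1] flip signs both sides. So neg: x = 1.

Answer: x ∈ {1}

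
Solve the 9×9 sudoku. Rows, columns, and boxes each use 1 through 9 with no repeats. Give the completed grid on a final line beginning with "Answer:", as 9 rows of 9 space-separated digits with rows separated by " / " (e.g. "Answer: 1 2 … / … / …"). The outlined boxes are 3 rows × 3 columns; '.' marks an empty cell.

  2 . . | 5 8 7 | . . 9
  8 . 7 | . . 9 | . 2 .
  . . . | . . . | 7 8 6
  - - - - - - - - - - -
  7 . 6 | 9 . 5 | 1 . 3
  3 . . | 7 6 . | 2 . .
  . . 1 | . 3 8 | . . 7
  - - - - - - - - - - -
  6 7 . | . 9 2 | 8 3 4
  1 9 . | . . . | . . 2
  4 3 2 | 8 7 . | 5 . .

Step 1. [r4c8∈{4}] nothing but 4 survives at r4c8. So r4c8=4.
Step 2. [r2c4∈{1,3,4,6}] 6 has one home in box 2: r2c4 ⇒ r2c4=6.
Step 3. [r8c7∈{6}] r8c7's peers cover all but 6 ⇒ r8c7=6.
Step 4. [r9c8∈{1,9}] r9c8 is the only open cell in row 9 admitting 9 ⇒ r9c8=9.
Step 5. [r5c3∈{4,5,8,9}] 9 has one home in row 5: r5c3, so r5c3=9.
Step 6. [r6c1∈{5}] nothing but 5 survives at r6c1. So r6c1=5.
Step 7. [r4c5∈{2}] only 2 remains possible at r4c5. So r4c5=2.
Step 8. [r6c4∈{4}] only 4 remains possible at r6c4 ⇒ r6c4=4.
Step 9. [r5c2∈{4,8}] in row 5, 4 fits only at r5c2, so r5c2=4.
Step 10. [r2c9∈{1,5}] in box 3, 5 fits only at r2c9 ⇒ r2c9=5.
Step 11. [r2c2∈{1}] r2c2 has the single candidate 1, so r2c2=1.
Step 12. [r2c5∈{4}] nothing but 4 survives at r2c5. So r2c5=4.
Step 13. [r3c3∈{3,4,5}] across row 3, 4 lands solely at r3c3 ⇒ r3c3=4.
Step 14. [r7c4∈{1}] r7c4 has the single candidate 1, so r7c4=1.
Step 15. [r8c4∈{3}] r8c4 has the single candidate 3, so r8c4=3.
Step 16. [r7c3∈{5}] r7c3 has the single candidate 5, so r7c3=5.
Step 17. [r1c7∈{3,4}] row 1 places 4 nowhere but r1c7. So r1c7=4.
Step 18. [r3c6∈{1,3}] r3c6 is the only open cell in row 3 admitting 3. So r3c6=3.
Step 19. [r5c6∈{1}] r5c6's peers cover all but 1. So r5c6=1.
Step 20. [r3c4∈{2}] nothing but 2 survives at r3c4 ⇒ r3c4=2.
Step 21. [r6c8∈{6}] r6c8's peers cover all but 6, so r6c8=6.
Step 22. [r1c2∈{6}] r1c2 is down to just 6, so r1c2=6.
Step 23. [r3c2∈{5}] nothing but 5 survives at r3c2 ⇒ r3c2=5.
Step 24. [r4c2∈{8}] nothing but 8 survives at r4c2, so r4c2=8.
Step 25. [r9c9∈{1}] r9c9's peers cover all but 1, so r9c9=1.
Step 26. [r8c6∈{4}] r8c6 has the single candidate 4, so r8c6=4.
Step 27. [r3c1∈{9}] r3c1's peers cover all but 9, so r3c1=9.
Step 28. [r3c5∈{1}] only 1 remains possible at r3c5, so r3c5=1.
Step 29. [r2c7∈{3}] nothing but 3 survives at r2c7, so r2c7=3.
Step 30. [r1c3∈{3}] nothing but 3 survives at r1c3 ⇒ r1c3=3.
Step 31. [r1c8∈{1}] nothing but 1 survives at r1c8. So r1c8=1.
Step 32. [r8c5∈{5}] only 5 remains possible at r8c5, so r8c5=5.
Step 33. [r9c6∈{6}] r9c6 has the single candidate 6. So r9c6=6.
Step 34. [r6c7∈{9}] r6c7 has the single candidate 9, so r6c7=9.
Step 35. [r6c2∈{2}] r6c2 is down to just 2. So r6c2=2.
Step 36. [r5c9∈{8}] r5c9 has the single candidate 8 ⇒ r5c9=8.
Step 37. [r5c8∈{5}] r5c8 is down to just 5 ⇒ r5c8=5.
Step 38. [r8c8∈{7}] only 7 remains possible at r8c8. So r8c8=7.
Step 39. [r8c3∈{8}] r8c3 has the single candidate 8 ⇒ r8c3=8.

Answer: 2 6 3 5 8 7 4 1 9 / 8 1 7 6 4 9 3 2 5 / 9 5 4 2 1 3 7 8 6 / 7 8 6 9 2 5 1 4 3 / 3 4 9 7 6 1 2 5 8 / 5 2 1 4 3 8 9 6 7 / 6 7 5 1 9 2 8 3 4 / 1 9 8 3 5 4 6 7 2 / 4 3 2 8 7 6 5 9 1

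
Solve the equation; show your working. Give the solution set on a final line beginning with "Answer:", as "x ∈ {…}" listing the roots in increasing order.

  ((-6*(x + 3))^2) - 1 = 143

Step 1. [((-6*(x + 3))^2) - 1 = 143] add 1: x sits inside (… - 1). So sub: (-6*(x + 3))^2 = 144.
Step 2. [(-6*(x + 3))^2 = 144] 144 ≥ 0, LHS is (·)² — take ±√. So sqrt: -6*(x + 3) = 12 or -12.
Step 3. [-6*(x + 3) = 12 or -12] leading coefficient -6: divide by -6 ⇒ div: x + 3 = -2 or 2.
Step 4. [x + 3 = -2 or 2] peel the +3: subtract 3 from each side. So sub: x = -5 or -1.

Answer: x ∈ {-5, -1}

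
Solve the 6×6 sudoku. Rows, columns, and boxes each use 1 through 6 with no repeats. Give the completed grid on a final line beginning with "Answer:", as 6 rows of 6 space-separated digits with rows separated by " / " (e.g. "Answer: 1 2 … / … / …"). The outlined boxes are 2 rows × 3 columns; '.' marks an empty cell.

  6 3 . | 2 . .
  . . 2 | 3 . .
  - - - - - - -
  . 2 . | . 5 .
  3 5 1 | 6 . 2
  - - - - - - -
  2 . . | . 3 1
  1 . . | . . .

Step 1. [r4c5∈{4}] r4c5 has the single candidate 4 ⇒ r4c5=4.
Step 2. [r6c3∈{3,4,5,6}] r6c3 is the only open cell in row 6 admitting 3, so r6c3=3.
Step 3. [r5c3∈{4,5,6}] across box 5, 5 lands solely at r5c3 ⇒ r5c3=5.
Step 4. [r1c3∈{4}] r1c3 has the single candidate 4 ⇒ r1c3=4.
Step 5. [r5c4∈{4}] r5c4 has the single candidate 4, so r5c4=4.
Step 6. [r1c6∈{5}] only 5 remains possible at r1c6 ⇒ r1c6=5.
Step 7. [r6c6∈{6}] r6c6 is down to just 6, so r6c6=6.
Step 8. [r2c5∈{1,6}] r2c5 is the only open cell in row 2 admitting 6 ⇒ r2c5=6.
Step 9. [r6c2∈{4}] r6c2 is down to just 4, so r6c2=4.
Step 10. [r2c6∈{4}] only 4 remains possible at r2c6 ⇒ r2c6=4.
Step 11. [r1c5∈{1}] r1c5's peers cover all but 1 ⇒ r1c5=1.
Step 12. [r2c1∈{5}] r2c1's peers cover all but 5 ⇒ r2c1=5.
Step 13. [r3c4∈{1}] nothing but 1 survives at r3c4 ⇒ r3c4=1.
Step 14. [r6c4∈{5}] r6c4 is down to just 5. So r6c4=5.
Step 15. [r5c2∈{6}] r5c2's peers cover all but 6 ⇒ r5c2=6.
Step 16. [r3c3∈{6}] r3c3's peers cover all but 6. So r3c3=6.
Step 17. [r6c5∈{2}] r6c5 is down to just 2. So r6c5=2.
Step 18. [r2c2∈{1}] r2c2's peers cover all but 1 ⇒ r2c2=1.
Step 19. [r3c1∈{4}] only 4 remains possible at r3c1. So r3c1=4.
Step 20. [r3c6∈{3}] nothing but 3 survives at r3c6, so r3c6=3.

Answer: 6 3 4 2 1 5 / 5 1 2 3 6 4 / 4 2 6 1 5 3 / 3 5 1 6 4 2 / 2 6 5 4 3 1 / 1 4 3 5 2 6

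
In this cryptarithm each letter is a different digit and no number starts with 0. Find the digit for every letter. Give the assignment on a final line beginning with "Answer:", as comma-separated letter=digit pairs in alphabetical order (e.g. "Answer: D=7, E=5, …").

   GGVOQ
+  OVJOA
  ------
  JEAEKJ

Step 1. [col 1: Q + A ≡ J (mod 10)] A=2 is one option consistent with column 1 (Q + A ≡ J (mod 10), carry-in 0) — take it, so A=2.
Step 2. [col 1: Q + A ≡ J (mod 10)] several values work for Q in column 1 (Q + A ≡ J (mod 10), carry-in 0); try Q=9. So Q=9.
Step 3. [col 1: Q + A ≡ J (mod 10)] in column 1 we have Q+A≡J with carry-in 0; given Q=9, A=2 and digits 2,9 already taken and all letters distinct, that pins J to 1, so J=1.
Step 4. [col 2: O + O ≡ K (mod 10)] K=5 is one option consistent with column 2 (O + O ≡ K (mod 10), carry-in 1) — take it ⇒ K=5.
Step 5. [col 2: O + O ≡ K (mod 10)] column 2 reads O+O+carry(1)=K with K=5; with digits 1,2,5,9 already taken and all letters distinct, the only value for O is 7 ⇒ O=7.
Step 6. [col 3: V + J ≡ E (mod 10)] V=4 is one option consistent with column 3 (V + J ≡ E (mod 10), carry-in 1) — take it. So V=4.
Step 7. [col 3: V + J ≡ E (mod 10)] column 3: given V=4, J=1, carry-in 1, and digits 1,2,4,5,7,9 already taken and all letters distinct, V+J≡E (mod 10) forces E=6, so E=6.
Step 8. [col 4: G + V ≡ A (mod 10)] column 4: given V=4, A=2, carry-in 0, and digits 1,2,4,5,6,7,9 already taken and all letters distinct, G+V≡A (mod 10) forces G=8. So G=8.

Answer: A=2, E=6, G=8, J=1, K=5, O=7, Q=9, V=4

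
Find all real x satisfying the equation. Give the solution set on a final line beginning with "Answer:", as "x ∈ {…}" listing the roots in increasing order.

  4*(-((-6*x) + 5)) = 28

Step 1. [4*(-((-6*x) + 5)) = 28] LHS = 4·(…); ÷4 both sides. So div: -((-6*x) + 5) = 7.
Step 2. [-((-6*x) + 5) = 7] leading − — multiply by −1, so neg: (-6*x) + 5 = -7.
Step 3. [(-6*x) + 5 = -7] +5 is outermost — subtract 5 both sides. So sub: -6*x = -12.
Step 4. [-6*x = -12] leading coefficient -6: divide by -6, so div: x = 2.

Answer: x ∈ {2}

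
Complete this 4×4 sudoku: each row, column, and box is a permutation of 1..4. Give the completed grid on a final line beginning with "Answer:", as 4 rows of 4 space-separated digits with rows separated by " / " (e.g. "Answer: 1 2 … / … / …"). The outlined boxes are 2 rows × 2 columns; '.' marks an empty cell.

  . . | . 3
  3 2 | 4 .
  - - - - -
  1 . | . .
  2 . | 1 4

Step 1. [r3c3∈{2,3}] col 3 places 3 nowhere but r3c3. So r3c3=3.
Step 2. [r3c2∈{4}] r3c2 is down to just 4. So r3c2=4.
Step 3. [r1c2∈{1}] only 1 remains possible at r1c2, so r1c2=1.
Step 4. [r1c1∈{4}] r1c1 is down to just 4 ⇒ r1c1=4.
Step 5. [r2c4∈{1}] r2c4 is down to just 1. So r2c4=1.
Step 6. [r4c2∈{3}] nothing but 3 survives at r4c2 ⇒ r4c2=3.
Step 7. [r3c4∈{2}] r3c4 is down to just 2, so r3c4=2.
Step 8. [r1c3∈{2}] r1c3 is down to just 2. So r1c3=2.

Answer: 4 1 2 3 / 3 2 4 1 / 1 4 3 2 / 2 3 1 4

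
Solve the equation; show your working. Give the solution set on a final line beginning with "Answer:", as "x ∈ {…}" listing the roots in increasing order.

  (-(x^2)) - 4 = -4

Step 1. [(-(x^2)) - 4 = -4] peel the -4: add 4 from each side ⇒ sub: -(x^2) = 0.
Step 2. [-(x^2) = 0] flip signs both sides, so neg: x^2 = 0.
Step 3. [x^2 = 0] LHS squared, RHS 0 ≥ 0: apply √ (±), so sqrt: x = 0.

Answer: x ∈ {0}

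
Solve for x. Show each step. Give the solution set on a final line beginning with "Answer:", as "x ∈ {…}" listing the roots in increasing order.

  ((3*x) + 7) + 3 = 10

Step 1. [((3*x) + 7) + 3 = 10] subtract 3: x sits inside (… + 3), so sub: (3*x) + 7 = 7.
Step 2. [(3*x) + 7 = 7] subtract 7: x sits inside (… + 7). So sub: 3*x = 0.
Step 3. [3*x = 0] 3 out front; divide by 3. So div: x = 0.

Answer: x ∈ {0}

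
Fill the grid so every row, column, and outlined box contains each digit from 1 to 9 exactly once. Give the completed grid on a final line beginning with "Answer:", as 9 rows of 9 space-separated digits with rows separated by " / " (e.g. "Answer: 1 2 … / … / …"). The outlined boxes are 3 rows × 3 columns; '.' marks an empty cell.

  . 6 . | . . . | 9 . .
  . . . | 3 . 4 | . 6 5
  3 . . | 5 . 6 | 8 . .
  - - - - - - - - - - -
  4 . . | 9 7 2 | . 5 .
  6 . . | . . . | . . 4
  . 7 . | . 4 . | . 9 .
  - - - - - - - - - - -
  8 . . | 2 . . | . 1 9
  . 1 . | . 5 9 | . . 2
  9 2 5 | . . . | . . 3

Step 1. [r8c3∈{3,4,6,7}] r8c3 is the only open cell in row 8 admitting 3. So r8c3=3.
Step 2. [r6c4∈{1,6,8}] across box 5, 6 lands solely at r6c4. So r6c4=6.
Step 3. [r8c1∈{7}] nothing but 7 survives at r8c1 ⇒ r8c1=7.
Step 4. [r5c2∈{3,5,8,9}] col 2 places 5 nowhere but r5c2 ⇒ r5c2=5.
Step 5. [r5c3∈{1,2,8,9}] in row 5, 9 fits only at r5c3 ⇒ r5c3=9.
Step 6. [r1c8∈{2,3,4,7}] r1c8 is the only open cell in row 1 admitting 3, so r1c8=3.
Step 7. [r1c3∈{1,2,4,7,8}] r1c3 is the only open cell in row 1 admitting 4. So r1c3=4.
Step 8. [r8c7∈{4,6}] row 8 places 6 nowhere but r8c7, so r8c7=6.
Step 9. [r3c8∈{2,4,7}] in row 3, 4 fits only at r3c8, so r3c8=4.
Step 10. [r2c7∈{1,2,7}] 2 has one home in box 3: r2c7. So r2c7=2.
Step 11. [r2c1∈{1}] r2c1 is down to just 1 ⇒ r2c1=1.
Step 12. [r8c8∈{8}] r8c8 has the single candidate 8. So r8c8=8.
Step 13. [r9c8∈{7}] nothing but 7 survives at r9c8, so r9c8=7.
Step 14. [r1c4∈{1,7,8}] 7 has one home in col 4: r1c4, so r1c4=7.
Step 15. [r1c9∈{1}] r1c9 is down to just 1. So r1c9=1.
Step 16. [r1c6∈{8}] r1c6 has the single candidate 8. So r1c6=8.
Step 17. [r3c5∈{1,2,9}] in row 3, 1 fits only at r3c5 ⇒ r3c5=1.
Step 18. [r9c6∈{1}] r9c6 is down to just 1, so r9c6=1.
Step 19. [r5c6∈{3}] only 3 remains possible at r5c6, so r5c6=3.
Step 20. [r3c3∈{2,7}] 2 has one home in row 3: r3c3 ⇒ r3c3=2.
Step 21. [r6c7∈{1,3}] 3 has one home in row 6: r6c7, so r6c7=3.
Step 22. [r5c4∈{1,8}] 1 has one home in col 4: r5c4. So r5c4=1.
Step 23. [r6c9∈{8}] only 8 remains possible at r6c9. So r6c9=8.
Step 24. [r9c7∈{4}] only 4 remains possible at r9c7. So r9c7=4.
Step 25. [r9c5∈{6,8}] row 9 places 6 nowhere but r9c5 ⇒ r9c5=6.
Step 26. [r3c2∈{9}] r3c2 has the single candidate 9, so r3c2=9.
Step 27. [r2c2∈{8}] r2c2's peers cover all but 8. So r2c2=8.
Step 28. [r6c3∈{1}] r6c3 has the single candidate 1 ⇒ r6c3=1.
Step 29. [r5c5∈{8}] r5c5's peers cover all but 8 ⇒ r5c5=8.
Step 30. [r7c5∈{3}] only 3 remains possible at r7c5. So r7c5=3.
Step 31. [r7c3∈{6}] only 6 remains possible at r7c3. So r7c3=6.
Step 32. [r7c2∈{4}] r7c2 is down to just 4 ⇒ r7c2=4.
Step 33. [r8c4∈{4}] r8c4's peers cover all but 4 ⇒ r8c4=4.
Step 34. [r4c2∈{3}] nothing but 3 survives at r4c2. So r4c2=3.
Step 35. [r1c5∈{2}] r1c5's peers cover all but 2 ⇒ r1c5=2.
Step 36. [r7c6∈{7}] only 7 remains possible at r7c6. So r7c6=7.
Step 37. [r2c3∈{7}] r2c3 is down to just 7 ⇒ r2c3=7.
Step 38. [r6c6∈{5}] r6c6's peers cover all but 5 ⇒ r6c6=5.
Step 39. [r1c1∈{5}] r1c1 is down to just 5 ⇒ r1c1=5.
Step 40. [r4c7∈{1}] r4c7 is down to just 1, so r4c7=1.
Step 41. [r6c1∈{2}] r6c1 is down to just 2, so r6c1=2.
Step 42. [r7c7∈{5}] r7c7 is down to just 5, so r7c7=5.
Step 43. [r9c4∈{8}] r9c4 has the single candidate 8. So r9c4=8.
Step 44. [r5c8∈{2}] only 2 remains possible at r5c8 ⇒ r5c8=2.
Step 45. [r4c3∈{8}] r4c3 is down to just 8 ⇒ r4c3=8.
Step 46. [r5c7∈{7}] r5c7 is down to just 7 ⇒ r5c7=7.
Step 47. [r3c9∈{7}] r3c9 has the single candidate 7. So r3c9=7.
Step 48. [r4c9∈{6}] only 6 remains possible at r4c9 ⇒ r4c9=6.
Step 49. [r2c5∈{9}] r2c5's peers cover all but 9, so r2c5=9.

Answer: 5 6 4 7 2 8 9 3 1 / 1 8 7 3 9 4 2 6 5 / 3 9 2 5 1 6 8 4 7 / 4 3 8 9 7 2 1 5 6 / 6 5 9 1 8 3 7 2 4 / 2 7 1 6 4 5 3 9 8 / 8 4 6 2 3 7 5 1 9 / 7 1 3 4 5 9 6 8 2 / 9 2 5 8 6 1 4 7 3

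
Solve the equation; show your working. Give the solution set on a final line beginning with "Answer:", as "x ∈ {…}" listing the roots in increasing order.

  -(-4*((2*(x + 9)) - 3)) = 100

Step 1. [-(-4*((2*(x + 9)) - 3)) = 100] leading − — multiply by −1. So neg: -4*((2*(x + 9)) - 3) = -100.
Step 2. [-4*((2*(x + 9)) - 3) = -100] divide by the outer -4 ⇒ div: (2*(x + 9)) - 3 = 25.
Step 3. [(2*(x + 9)) - 3 = 25] -3 is outermost — add 3 both sides, so sub: 2*(x + 9) = 28.
Step 4. [2*(x + 9) = 28] divide by the outer 2 ⇒ div: x + 9 = 14.
Step 5. [x + 9 = 14] the outer +9 inverts by subtracting 9. So sub: x = 5.

Answer: x ∈ {5}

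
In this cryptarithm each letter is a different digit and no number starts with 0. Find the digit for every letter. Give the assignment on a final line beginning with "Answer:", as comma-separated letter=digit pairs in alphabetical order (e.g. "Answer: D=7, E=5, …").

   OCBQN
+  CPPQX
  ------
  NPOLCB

Step 1. [col 1: N + X ≡ B (mod 10)] N=1 is one option consistent with column 1 (N + X ≡ B (mod 10), carry-in 0) — take it, so N=1.
Step 2. [col 1: N + X ≡ B (mod 10)] no forcing yet in column 1 (carry-in 0); B=0 is free and consistent — try it. So B=0.
Step 3. [col 1: N + X ≡ B (mod 10)] column 1 reads N+X+carry(0)=B with N=1, B=0; with digits 0,1 already taken and all letters distinct, the only value for X is 9, so X=9.
Step 4. [col 2: Q + Q ≡ C (mod 10)] several values work for C in column 2 (Q + Q ≡ C (mod 10), carry-in 1); try C=5. So C=5.
Step 5. [col 2: Q + Q ≡ C (mod 10)] several values work for Q in column 2 (Q + Q ≡ C (mod 10), carry-in 1); try Q=7 ⇒ Q=7.
Step 6. [col 3: B + P ≡ L (mod 10)] no forcing yet in column 3 (carry-in 1); L=4 is free and consistent — try it ⇒ L=4.
Step 7. [col 3: B + P ≡ L (mod 10)] in column 3 we have B+P≡L with carry-in 1; given B=0, L=4 and digits 0,1,4,5,7,9 already taken and all letters distinct, that pins P to 3, so P=3.
Step 8. [col 4: C + P ≡ O (mod 10)] in column 4 we have C+P≡O with carry-in 0; given C=5, P=3 and digits 0,1,3,4,5,7,9 already taken and all letters distinct, that pins O to 8, so O=8.

Answer: B=0, C=5, L=4, N=1, O=8, P=3, Q=7, X=9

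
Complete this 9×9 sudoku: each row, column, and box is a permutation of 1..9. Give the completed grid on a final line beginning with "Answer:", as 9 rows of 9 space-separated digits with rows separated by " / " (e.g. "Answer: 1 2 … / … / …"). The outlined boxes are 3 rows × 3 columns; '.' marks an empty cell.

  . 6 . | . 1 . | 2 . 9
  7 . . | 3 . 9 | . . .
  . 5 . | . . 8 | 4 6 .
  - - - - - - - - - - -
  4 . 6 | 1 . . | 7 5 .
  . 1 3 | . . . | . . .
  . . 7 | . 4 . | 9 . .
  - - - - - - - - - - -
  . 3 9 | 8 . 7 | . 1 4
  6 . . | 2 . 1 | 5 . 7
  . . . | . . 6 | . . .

Step 1. [r2c8∈{8}] only 8 remains possible at r2c8, so r2c8=8.
Step 2. [r9c3∈{1,2,4,5,8}] 5 has one home in col 3: r9c3, so r9c3=5.
Step 3. [r6c9∈{1,2,3,6,8}] row 6 places 1 nowhere but r6c9 ⇒ r6c9=1.
Step 4. [r7c1∈{2}] only 2 remains possible at r7c1, so r7c1=2.
Step 5. [r9c7∈{3,8}] 3 has one home in col 7: r9c7. So r9c7=3.
Step 6. [r5c9∈{2,6,8}] col 9 places 6 nowhere but r5c9 ⇒ r5c9=6.
Step 7. [r9c5∈{9}] only 9 remains possible at r9c5. So r9c5=9.
Step 8. [r9c9∈{2,8}] r9c9 is the only open cell in box 9 admitting 8. So r9c9=8.
Step 9. [r4c9∈{2,3}] col 9 places 2 nowhere but r4c9. So r4c9=2.
Step 10. [r3c4∈{7}] only 7 remains possible at r3c4, so r3c4=7.
Step 11. [r1c6∈{4,5}] col 6 places 4 nowhere but r1c6, so r1c6=4.
Step 12. [r1c4∈{5}] r1c4's peers cover all but 5. So r1c4=5.
Step 13. [r5c5∈{2,5,7,8}] in row 5, 7 fits only at r5c5. So r5c5=7.
Step 14. [r3c1∈{1,3,9}] across row 3, 9 lands solely at r3c1 ⇒ r3c1=9.
Step 15. [r6c2∈{2,8}] r6c2 is the only open cell in box 4 admitting 2, so r6c2=2.
Step 16. [r6c1∈{5,8}] across row 6, 8 lands solely at r6c1, so r6c1=8.
Step 17. [r2c2∈{4}] r2c2 is down to just 4. So r2c2=4.
Step 18. [r3c3∈{1,2}] row 3 places 1 nowhere but r3c3 ⇒ r3c3=1.
Step 19. [r6c6∈{3,5}] row 6 places 5 nowhere but r6c6 ⇒ r6c6=5.
Step 20. [r3c9∈{3}] r3c9's peers cover all but 3. So r3c9=3.
Step 21. [r2c5∈{2,6}] 6 has one home in row 2: r2c5 ⇒ r2c5=6.
Step 22. [r1c3∈{8}] only 8 remains possible at r1c3, so r1c3=8.
Step 23. [r4c6∈{3}] r4c6 is down to just 3 ⇒ r4c6=3.
Step 24. [r2c9∈{5}] r2c9 has the single candidate 5. So r2c9=5.
Step 25. [r5c7∈{8}] r5c7 is down to just 8 ⇒ r5c7=8.
Step 26. [r4c2∈{9}] nothing but 9 survives at r4c2 ⇒ r4c2=9.
Step 27. [r3c5∈{2}] r3c5's peers cover all but 2, so r3c5=2.
Step 28. [r9c1∈{1}] nothing but 1 survives at r9c1. So r9c1=1.
Step 29. [r5c1∈{5}] r5c1 has the single candidate 5. So r5c1=5.
Step 30. [r5c6∈{2}] r5c6's peers cover all but 2, so r5c6=2.
Step 31. [r1c1∈{3}] r1c1's peers cover all but 3. So r1c1=3.
Step 32. [r2c7∈{1}] nothing but 1 survives at r2c7 ⇒ r2c7=1.
Step 33. [r8c3∈{4}] only 4 remains possible at r8c3. So r8c3=4.
Step 34. [r8c2∈{8}] nothing but 8 survives at r8c2, so r8c2=8.
Step 35. [r9c4∈{4}] nothing but 4 survives at r9c4 ⇒ r9c4=4.
Step 36. [r5c4∈{9}] r5c4 has the single candidate 9 ⇒ r5c4=9.
Step 37. [r2c3∈{2}] nothing but 2 survives at r2c3 ⇒ r2c3=2.
Step 38. [r7c7∈{6}] r7c7's peers cover all but 6. So r7c7=6.
Step 39. [r6c4∈{6}] r6c4 has the single candidate 6 ⇒ r6c4=6.
Step 40. [r5c8∈{4}] r5c8's peers cover all but 4 ⇒ r5c8=4.
Step 41. [r7c5∈{5}] only 5 remains possible at r7c5. So r7c5=5.
Step 42. [r9c2∈{7}] r9c2's peers cover all but 7. So r9c2=7.
Step 43. [r6c8∈{3}] nothing but 3 survives at r6c8, so r6c8=3.
Step 44. [r8c8∈{9}] nothing but 9 survives at r8c8, so r8c8=9.
Step 45. [r4c5∈{8}] nothing but 8 survives at r4c5 ⇒ r4c5=8.
Step 46. [r8c5∈{3}] only 3 remains possible at r8c5, so r8c5=3.
Step 47. [r9c8∈{2}] only 2 remains possible at r9c8, so r9c8=2.
Step 48. [r1c8∈{7}] nothing but 7 survives at r1c8 ⇒ r1c8=7.

Answer: 3 6 8 5 1 4 2 7 9 / 7 4 2 3 6 9 1 8 5 / 9 5 1 7 2 8 4 6 3 / 4 9 6 1 8 3 7 5 2 / 5 1 3 9 7 2 8 4 6 / 8 2 7 6 4 5 9 3 1 / 2 3 9 8 5 7 6 1 4 / 6 8 4 2 3 1 5 9 7 / 1 7 5 4 9 6 3 2 8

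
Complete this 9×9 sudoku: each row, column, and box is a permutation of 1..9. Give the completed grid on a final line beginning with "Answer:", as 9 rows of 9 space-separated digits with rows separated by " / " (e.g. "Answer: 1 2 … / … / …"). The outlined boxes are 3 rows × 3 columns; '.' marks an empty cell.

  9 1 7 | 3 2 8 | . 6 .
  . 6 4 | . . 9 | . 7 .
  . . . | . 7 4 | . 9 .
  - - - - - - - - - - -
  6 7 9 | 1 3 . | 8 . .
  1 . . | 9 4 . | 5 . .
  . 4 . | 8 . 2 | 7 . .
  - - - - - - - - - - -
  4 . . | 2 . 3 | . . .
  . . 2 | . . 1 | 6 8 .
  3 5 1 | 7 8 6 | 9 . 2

Step 1. [r8c9∈{3,4,5,7}] 3 has one home in row 8: r8c9. So r8c9=3.
Step 2. [r2c4∈{5}] r2c4's peers cover all but 5, so r2c4=5.
Step 3. [r7c7∈{1}] r7c7 is down to just 1 ⇒ r7c7=1.
Step 4. [r3c9∈{1,5,8}] row 3 places 1 nowhere but r3c9 ⇒ r3c9=1.
Step 5. [r5c2∈{2,3,8}] in box 4, 2 fits only at r5c2 ⇒ r5c2=2.
Step 6. [r6c1∈{5}] nothing but 5 survives at r6c1 ⇒ r6c1=5.
Step 7. [r6c3∈{3}] nothing but 3 survives at r6c3. So r6c3=3.
Step 8. [r1c9∈{4,5}] in row 1, 5 fits only at r1c9 ⇒ r1c9=5.
Step 9. [r3c2∈{3,8}] 3 has one home in col 2: r3c2. So r3c2=3.
Step 10. [r7c2∈{8,9}] in col 2, 8 fits only at r7c2. So r7c2=8.
Step 11. [r3c7∈{2}] r3c7's peers cover all but 2, so r3c7=2.
Step 12. [r3c1∈{8}] r3c1 is down to just 8. So r3c1=8.
Step 13. [r8c5∈{5,9}] r8c5 is the only open cell in row 8 admitting 5, so r8c5=5.
Step 14. [r9c8∈{4}] nothing but 4 survives at r9c8. So r9c8=4.
Step 15. [r6c5∈{6}] r6c5 has the single candidate 6, so r6c5=6.
Step 16. [r8c2∈{9}] r8c2's peers cover all but 9 ⇒ r8c2=9.
Step 17. [r2c7∈{3}] r2c7 has the single candidate 3 ⇒ r2c7=3.
Step 18. [r3c4∈{6}] r3c4 is down to just 6. So r3c4=6.
Step 19. [r6c9∈{9}] nothing but 9 survives at r6c9. So r6c9=9.
Step 20. [r1c7∈{4}] r1c7's peers cover all but 4 ⇒ r1c7=4.
Step 21. [r3c3∈{5}] r3c3 has the single candidate 5 ⇒ r3c3=5.
Step 22. [r7c9∈{7}] r7c9's peers cover all but 7 ⇒ r7c9=7.
Step 23. [r2c9∈{8}] r2c9 is down to just 8 ⇒ r2c9=8.
Step 24. [r5c8∈{3}] only 3 remains possible at r5c8 ⇒ r5c8=3.
Step 25. [r5c3∈{8}] only 8 remains possible at r5c3, so r5c3=8.
Step 26. [r4c6∈{5}] r4c6's peers cover all but 5 ⇒ r4c6=5.
Step 27. [r4c8∈{2}] r4c8 has the single candidate 2 ⇒ r4c8=2.
Step 28. [r2c1∈{2}] nothing but 2 survives at r2c1 ⇒ r2c1=2.
Step 29. [r5c9∈{6}] r5c9 is down to just 6. So r5c9=6.
Step 30. [r7c3∈{6}] only 6 remains possible at r7c3 ⇒ r7c3=6.
Step 31. [r6c8∈{1}] nothing but 1 survives at r6c8, so r6c8=1.
Step 32. [r7c8∈{5}] r7c8's peers cover all but 5 ⇒ r7c8=5.
Step 33. [r5c6∈{7}] r5c6's peers cover all but 7 ⇒ r5c6=7.
Step 34. [r7c5∈{9}] r7c5 has the single candidate 9, so r7c5=9.
Step 35. [r4c9∈{4}] r4c9 is down to just 4 ⇒ r4c9=4.
Step 36. [r2c5∈{1}] r2c5's peers cover all but 1, so r2c5=1.
Step 37. [r8c4∈{4}] r8c4 is down to just 4. So r8c4=4.
Step 38. [r8c1∈{7}] r8c1 is down to just 7. So r8c1=7.

Answer: 9 1 7 3 2 8 4 6 5 / 2 6 4 5 1 9 3 7 8 / 8 3 5 6 7 4 2 9 1 / 6 7 9 1 3 5 8 2 4 / 1 2 8 9 4 7 5 3 6 / 5 4 3 8 6 2 7 1 9 / 4 8 6 2 9 3 1 5 7 / 7 9 2 4 5 1 6 8 3 / 3 5 1 7 8 6 9 4 2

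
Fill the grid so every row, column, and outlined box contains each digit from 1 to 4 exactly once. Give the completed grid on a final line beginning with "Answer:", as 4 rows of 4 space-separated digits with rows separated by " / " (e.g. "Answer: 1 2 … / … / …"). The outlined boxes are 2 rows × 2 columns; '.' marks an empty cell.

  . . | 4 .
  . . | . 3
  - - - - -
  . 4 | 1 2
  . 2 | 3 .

Step 1. [r2c2∈{1}] nothing but 1 survives at r2c2. So r2c2=1.
Step 2. [r1c1∈{2,3}] across row 1, 2 lands solely at r1c1 ⇒ r1c1=2.
Step 3. [r4c1∈{1}] r4c1's peers cover all but 1. So r4c1=1.
Step 4. [r2c1∈{4}] r2c1 is down to just 4 ⇒ r2c1=4.
Step 5. [r3c1∈{3}] r3c1 has the single candidate 3. So r3c1=3.
Step 6. [r1c4∈{1}] only 1 remains possible at r1c4 ⇒ r1c4=1.
Step 7. [r1c2∈{3}] r1c2 has the single candidate 3 ⇒ r1c2=3.
Step 8. [r2c3∈{2}] r2c3's peers cover all but 2 ⇒ r2c3=2.
Step 9. [r4c4∈{4}] r4c4 has the single candidate 4, so r4c4=4.

Answer: 2 3 4 1 / 4 1 2 3 / 3 4 1 2 / 1 2 3 4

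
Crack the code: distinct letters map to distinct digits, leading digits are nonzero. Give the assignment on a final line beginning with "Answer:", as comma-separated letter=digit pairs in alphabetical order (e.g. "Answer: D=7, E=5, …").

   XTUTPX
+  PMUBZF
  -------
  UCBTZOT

Step 1. [col 1: X + F ≡ T (mod 10)] F=4 is one option consistent with column 1 (X + F ≡ T (mod 10), carry-in 0) — take it. So F=4.
Step 2. [U] adding two 6-digit numbers gives at most 6+1 digits, and here it does — U is that final carry and must be 1. So U=1.
Step 3. [col 1: X + F ≡ T (mod 10)] no forcing yet in column 1 (carry-in 0); T=3 is free and consistent — try it. So T=3.
Step 4. [col 1: X + F ≡ T (mod 10)] from column 1 (F=4, T=3, carry-in 0, digits 1,3,4 already taken and all letters distinct): X must equal 9, so X=9.
Step 5. [col 2: P + Z ≡ O (mod 10)] several values work for O in column 2 (P + Z ≡ O (mod 10), carry-in 1); try O=0, so O=0.
Step 6. [col 2: P + Z ≡ O (mod 10)] several values work for P in column 2 (P + Z ≡ O (mod 10), carry-in 1); try P=7 ⇒ P=7.
Step 7. [col 2: P + Z ≡ O (mod 10)] in column 2 we have P+Z≡O with carry-in 1; given P=7, O=0 and digits 0,1,3,4,7,9 already taken and all letters distinct, that pins Z to 2 ⇒ Z=2.
Step 8. [col 3: T + B ≡ Z (mod 10)] in column 3 we have T+B≡Z with carry-in 1; given T=3, Z=2 and digits 0,1,2,3,4,7,9 already taken and all letters distinct, that pins B to 8. So B=8.
Step 9. [col 5: T + M ≡ B (mod 10)] from column 5 (T=3, B=8, carry-in 0, digits 0,1,2,3,4,7,8,9 already taken and all letters distinct): M must equal 5, so M=5.
Step 10. [col 6: X + P ≡ C (mod 10)] column 6 reads X+P+carry(0)=C with X=9, P=7; with digits 0,1,2,3,4,5,7,8,9 already taken and all letters distinct, the only value for C is 6 ⇒ C=6.

Answer: B=8, C=6, F=4, M=5, O=0, P=7, T=3, U=1, X=9, Z=2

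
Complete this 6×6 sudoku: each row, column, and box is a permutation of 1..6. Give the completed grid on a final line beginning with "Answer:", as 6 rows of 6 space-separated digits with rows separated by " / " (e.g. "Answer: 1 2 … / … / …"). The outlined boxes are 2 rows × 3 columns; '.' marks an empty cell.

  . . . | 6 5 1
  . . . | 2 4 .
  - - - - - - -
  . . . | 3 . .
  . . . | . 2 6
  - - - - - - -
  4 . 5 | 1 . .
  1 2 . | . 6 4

Step 1. [r6c3∈{3}] only 3 remains possible at r6c3. So r6c3=3.
Step 2. [r2c6∈{3}] r2c6 has the single candidate 3 ⇒ r2c6=3.
Step 3. [r3c6∈{5}] nothing but 5 survives at r3c6. So r3c6=5.
Step 4. [r4c4∈{4}] r4c4's peers cover all but 4 ⇒ r4c4=4.
Step 5. [r4c3∈{1}] only 1 remains possible at r4c3, so r4c3=1.
Step 6. [r2c3∈{6}] r2c3 has the single candidate 6 ⇒ r2c3=6.
Step 7. [r3c1∈{2,6}] 6 has one home in col 1: r3c1 ⇒ r3c1=6.
Step 8. [r3c3∈{2,4}] across row 3, 2 lands solely at r3c3, so r3c3=2.
Step 9. [r2c1∈{5}] only 5 remains possible at r2c1 ⇒ r2c1=5.
Step 10. [r4c1∈{3}] only 3 remains possible at r4c1 ⇒ r4c1=3.
Step 11. [r1c2∈{3,4}] across row 1, 3 lands solely at r1c2, so r1c2=3.
Step 12. [r1c1∈{2}] r1c1 is down to just 2 ⇒ r1c1=2.
Step 13. [r2c2∈{1}] nothing but 1 survives at r2c2. So r2c2=1.
Step 14. [r4c2∈{5}] r4c2 is down to just 5 ⇒ r4c2=5.
Step 15. [r5c6∈{2}] r5c6 is down to just 2, so r5c6=2.
Step 16. [r1c3∈{4}] nothing but 4 survives at r1c3, so r1c3=4.
Step 17. [r5c2∈{6}] nothing but 6 survives at r5c2. So r5c2=6.
Step 18. [r3c2∈{4}] nothing but 4 survives at r3c2, so r3c2=4.
Step 19. [r6c4∈{5}] r6c4 has the single candidate 5, so r6c4=5.
Step 20. [r5c5∈{3}] only 3 remains possible at r5c5 ⇒ r5c5=3.
Step 21. [r3c5∈{1}] nothing but 1 survives at r3c5, so r3c5=1.

Answer: 2 3 4 6 5 1 / 5 1 6 2 4 3 / 6 4 2 3 1 5 / 3 5 1 4 2 6 / 4 6 5 1 3 2 / 1 2 3 5 6 4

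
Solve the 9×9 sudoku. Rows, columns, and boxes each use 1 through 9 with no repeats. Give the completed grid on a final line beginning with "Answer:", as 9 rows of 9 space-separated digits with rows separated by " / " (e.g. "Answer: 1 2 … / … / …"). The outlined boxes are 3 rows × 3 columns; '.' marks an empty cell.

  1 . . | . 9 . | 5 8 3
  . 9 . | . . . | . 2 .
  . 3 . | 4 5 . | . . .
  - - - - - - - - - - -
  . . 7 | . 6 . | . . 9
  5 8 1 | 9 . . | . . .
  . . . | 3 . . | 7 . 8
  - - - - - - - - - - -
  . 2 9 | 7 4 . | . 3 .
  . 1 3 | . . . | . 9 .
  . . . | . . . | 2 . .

Step 1. [r4c2∈{4}] r4c2's peers cover all but 4. So r4c2=4.
Step 2. [r9c2∈{5,6,7}] in col 2, 5 fits only at r9c2 ⇒ r9c2=5.
Step 3. [r1c3∈{2,4,6}] r1c3 is the only open cell in row 1 admitting 4, so r1c3=4.
Step 4. [r6c2∈{6}] r6c2 is down to just 6 ⇒ r6c2=6.
Step 5. [r6c3∈{2}] r6c3's peers cover all but 2 ⇒ r6c3=2.
Step 6. [r6c5∈{1}] only 1 remains possible at r6c5. So r6c5=1.
Step 7. [r3c1∈{2,6,7,8}] col 1 places 2 nowhere but r3c1 ⇒ r3c1=2.
Step 8. [r9c6∈{1,3,6,8,9}] 9 has one home in row 9: r9c6, so r9c6=9.
Step 9. [r2c6∈{1,3,6,7,8}] r2c6 is the only open cell in col 6 admitting 3, so r2c6=3.
Step 10. [r5c9∈{2,4,6}] in col 9, 2 fits only at r5c9. So r5c9=2.
Step 11. [r8c5∈{2,8}] 2 has one home in col 5: r8c5. So r8c5=2.
Step 12. [r5c7∈{3,4,6}] in row 5, 3 fits only at r5c7. So r5c7=3.
Step 13. [r4c7∈{1}] r4c7's peers cover all but 1, so r4c7=1.
Step 14. [r4c8∈{5}] nothing but 5 survives at r4c8 ⇒ r4c8=5.
Step 15. [r8c4∈{5,6,8}] in col 4, 5 fits only at r8c4. So r8c4=5.
Step 16. [r6c8∈{4}] nothing but 4 survives at r6c8, so r6c8=4.
Step 17. [r7c9∈{1,5,6}] row 7 places 5 nowhere but r7c9, so r7c9=5.
Step 18. [r7c6∈{1,6,8}] 1 has one home in row 7: r7c6, so r7c6=1.
Step 19. [r2c4∈{1,6,8}] in col 4, 1 fits only at r2c4 ⇒ r2c4=1.
Step 20. [r5c5∈{7}] nothing but 7 survives at r5c5, so r5c5=7.
Step 21. [r2c5∈{8}] r2c5 is down to just 8. So r2c5=8.
Step 22. [r1c2∈{7}] nothing but 7 survives at r1c2. So r1c2=7.
Step 23. [r2c1∈{6}] r2c1 has the single candidate 6, so r2c1=6.
Step 24. [r7c7∈{6,8}] across row 7, 6 lands solely at r7c7. So r7c7=6.
Step 25. [r2c9∈{4,7}] in row 2, 7 fits only at r2c9 ⇒ r2c9=7.
Step 26. [r8c6∈{6,8}] r8c6 is the only open cell in row 8 admitting 6, so r8c6=6.
Step 27. [r7c1∈{8}] nothing but 8 survives at r7c1, so r7c1=8.
Step 28. [r8c9∈{4}] r8c9's peers cover all but 4 ⇒ r8c9=4.
Step 29. [r4c6∈{2,8}] in col 6, 8 fits only at r4c6. So r4c6=8.
Step 30. [r3c9∈{1,6}] 6 has one home in col 9: r3c9, so r3c9=6.
Step 31. [r9c8∈{1,7}] across col 8, 7 lands solely at r9c8. So r9c8=7.
Step 32. [r1c4∈{2,6}] in row 1, 6 fits only at r1c4, so r1c4=6.
Step 33. [r8c7∈{8}] r8c7 is down to just 8, so r8c7=8.
Step 34. [r3c6∈{7}] only 7 remains possible at r3c6, so r3c6=7.
Step 35. [r8c1∈{7}] r8c1 is down to just 7. So r8c1=7.
Step 36. [r9c9∈{1}] r9c9's peers cover all but 1, so r9c9=1.
Step 37. [r4c1∈{3}] r4c1 is down to just 3. So r4c1=3.
Step 38. [r2c7∈{4}] r2c7 is down to just 4 ⇒ r2c7=4.
Step 39. [r9c5∈{3}] r9c5 has the single candidate 3, so r9c5=3.
Step 40. [r6c6∈{5}] r6c6's peers cover all but 5, so r6c6=5.
Step 41. [r6c1∈{9}] r6c1's peers cover all but 9, so r6c1=9.
Step 42. [r3c7∈{9}] nothing but 9 survives at r3c7. So r3c7=9.
Step 43. [r2c3∈{5}] r2c3's peers cover all but 5. So r2c3=5.
Step 44. [r1c6∈{2}] r1c6 has the single candidate 2. So r1c6=2.
Step 45. [r3c8∈{1}] nothing but 1 survives at r3c8, so r3c8=1.
Step 46. [r4c4∈{2}] r4c4 is down to just 2 ⇒ r4c4=2.
Step 47. [r3c3∈{8}] r3c3 has the single candidate 8. So r3c3=8.
Step 48. [r5c6∈{4}] nothing but 4 survives at r5c6, so r5c6=4.
Step 49. [r5c8∈{6}] r5c8's peers cover all but 6. So r5c8=6.
Step 50. [r9c4∈{8}] only 8 remains possible at r9c4, so r9c4=8.
Step 51. [r9c3∈{6}] only 6 remains possible at r9c3. So r9c3=6.
Step 52. [r9c1∈{4}] r9c1's peers cover all but 4 ⇒ r9c1=4.

Answer: 1 7 4 6 9 2 5 8 3 / 6 9 5 1 8 3 4 2 7 / 2 3 8 4 5 7 9 1 6 / 3 4 7 2 6 8 1 5 9 / 5 8 1 9 7 4 3 6 2 / 9 6 2 3 1 5 7 4 8 / 8 2 9 7 4 1 6 3 5 / 7 1 3 5 2 6 8 9 4 / 4 5 6 8 3 9 2 7 1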